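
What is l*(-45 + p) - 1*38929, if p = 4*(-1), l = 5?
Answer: -39174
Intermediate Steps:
p = -4
l*(-45 + p) - 1*38929 = 5*(-45 - 4) - 1*38929 = 5*(-49) - 38929 = -245 - 38929 = -39174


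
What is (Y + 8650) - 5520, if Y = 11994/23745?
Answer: 24777948/7915 ≈ 3130.5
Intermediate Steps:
Y = 3998/7915 (Y = 11994*(1/23745) = 3998/7915 ≈ 0.50512)
(Y + 8650) - 5520 = (3998/7915 + 8650) - 5520 = 68468748/7915 - 5520 = 24777948/7915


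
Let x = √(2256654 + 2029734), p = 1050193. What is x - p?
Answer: -1050193 + 2*√1071597 ≈ -1.0481e+6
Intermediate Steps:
x = 2*√1071597 (x = √4286388 = 2*√1071597 ≈ 2070.4)
x - p = 2*√1071597 - 1*1050193 = 2*√1071597 - 1050193 = -1050193 + 2*√1071597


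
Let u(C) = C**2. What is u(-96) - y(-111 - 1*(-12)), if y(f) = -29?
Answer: 9245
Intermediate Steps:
u(-96) - y(-111 - 1*(-12)) = (-96)**2 - 1*(-29) = 9216 + 29 = 9245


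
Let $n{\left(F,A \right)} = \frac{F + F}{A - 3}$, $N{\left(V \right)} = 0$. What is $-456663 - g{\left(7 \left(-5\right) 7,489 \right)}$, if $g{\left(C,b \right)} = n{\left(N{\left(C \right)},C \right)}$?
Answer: $-456663$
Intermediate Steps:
$n{\left(F,A \right)} = \frac{2 F}{-3 + A}$
$g{\left(C,b \right)} = 0$ ($g{\left(C,b \right)} = 2 \cdot 0 \frac{1}{-3 + C} = 0$)
$-456663 - g{\left(7 \left(-5\right) 7,489 \right)} = -456663 - 0 = -456663 + 0 = -456663$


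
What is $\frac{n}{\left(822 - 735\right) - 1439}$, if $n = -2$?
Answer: $\frac{1}{676} \approx 0.0014793$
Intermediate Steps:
$\frac{n}{\left(822 - 735\right) - 1439} = \frac{1}{\left(822 - 735\right) - 1439} \left(-2\right) = \frac{1}{87 - 1439} \left(-2\right) = \frac{1}{-1352} \left(-2\right) = \left(- \frac{1}{1352}\right) \left(-2\right) = \frac{1}{676}$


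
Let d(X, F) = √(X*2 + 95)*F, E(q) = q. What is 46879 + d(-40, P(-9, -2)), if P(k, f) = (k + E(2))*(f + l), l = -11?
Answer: 46879 + 91*√15 ≈ 47231.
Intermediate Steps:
P(k, f) = (-11 + f)*(2 + k) (P(k, f) = (k + 2)*(f - 11) = (2 + k)*(-11 + f) = (-11 + f)*(2 + k))
d(X, F) = F*√(95 + 2*X) (d(X, F) = √(2*X + 95)*F = √(95 + 2*X)*F = F*√(95 + 2*X))
46879 + d(-40, P(-9, -2)) = 46879 + (-22 - 11*(-9) + 2*(-2) - 2*(-9))*√(95 + 2*(-40)) = 46879 + (-22 + 99 - 4 + 18)*√(95 - 80) = 46879 + 91*√15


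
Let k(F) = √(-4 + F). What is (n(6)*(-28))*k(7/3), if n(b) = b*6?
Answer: -336*I*√15 ≈ -1301.3*I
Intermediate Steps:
n(b) = 6*b
(n(6)*(-28))*k(7/3) = ((6*6)*(-28))*√(-4 + 7/3) = (36*(-28))*√(-4 + 7*(⅓)) = -1008*√(-4 + 7/3) = -336*I*√15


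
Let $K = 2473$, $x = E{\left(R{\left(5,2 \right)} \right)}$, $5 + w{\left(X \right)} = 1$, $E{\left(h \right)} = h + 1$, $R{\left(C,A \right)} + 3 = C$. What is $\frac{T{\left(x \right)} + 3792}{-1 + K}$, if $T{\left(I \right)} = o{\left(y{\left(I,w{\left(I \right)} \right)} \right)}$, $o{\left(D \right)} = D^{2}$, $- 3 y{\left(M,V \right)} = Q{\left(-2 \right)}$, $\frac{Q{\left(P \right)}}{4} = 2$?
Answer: $\frac{4274}{2781} \approx 1.5369$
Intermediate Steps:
$R{\left(C,A \right)} = -3 + C$
$E{\left(h \right)} = 1 + h$
$Q{\left(P \right)} = 8$ ($Q{\left(P \right)} = 4 \cdot 2 = 8$)
$w{\left(X \right)} = -4$ ($w{\left(X \right)} = -5 + 1 = -4$)
$x = 3$ ($x = 1 + \left(-3 + 5\right) = 1 + 2 = 3$)
$y{\left(M,V \right)} = - \frac{8}{3}$ ($y{\left(M,V \right)} = \left(- \frac{1}{3}\right) 8 = - \frac{8}{3}$)
$T{\left(I \right)} = \frac{64}{9}$ ($T{\left(I \right)} = \left(- \frac{8}{3}\right)^{2} = \frac{64}{9}$)
$\frac{T{\left(x \right)} + 3792}{-1 + K} = \frac{\frac{64}{9} + 3792}{-1 + 2473} = \frac{34192}{9 \cdot 2472} = \frac{34192}{9} \cdot \frac{1}{2472} = \frac{4274}{2781}$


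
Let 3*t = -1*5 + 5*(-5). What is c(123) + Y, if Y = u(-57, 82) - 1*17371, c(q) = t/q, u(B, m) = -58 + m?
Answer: -2133691/123 ≈ -17347.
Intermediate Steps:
t = -10 (t = (-1*5 + 5*(-5))/3 = (-5 - 25)/3 = (1/3)*(-30) = -10)
c(q) = -10/q
Y = -17347 (Y = (-58 + 82) - 1*17371 = 24 - 17371 = -17347)
c(123) + Y = -10/123 - 17347 = -2133691/123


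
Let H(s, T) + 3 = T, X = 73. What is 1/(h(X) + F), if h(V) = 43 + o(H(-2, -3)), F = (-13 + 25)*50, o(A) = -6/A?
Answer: 1/644 ≈ 0.0015528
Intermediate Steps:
H(s, T) = -3 + T
F = 600 (F = 12*50 = 600)
h(V) = 44 (h(V) = 43 - 6/(-3 - 3) = 43 - 6/(-6) = 43 - 6*(-⅙) = 43 + 1 = 44)
1/(h(X) + F) = 1/(44 + 600) = 1/644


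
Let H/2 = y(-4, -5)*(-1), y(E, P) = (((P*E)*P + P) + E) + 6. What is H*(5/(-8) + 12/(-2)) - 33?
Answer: -5591/4 ≈ -1397.8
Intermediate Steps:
y(E, P) = 6 + E + P + E*P² (y(E, P) = (((E*P)*P + P) + E) + 6 = ((E*P² + P) + E) + 6 = ((P + E*P²) + E) + 6 = (E + P + E*P²) + 6 = 6 + E + P + E*P²)
H = 206 (H = 2*((6 - 4 - 5 - 4*(-5)²)*(-1)) = 2*((6 - 4 - 5 - 4*25)*(-1)) = 2*((6 - 4 - 5 - 100)*(-1)) = 2*(-103*(-1)) = 2*103 = 206)
H*(5/(-8) + 12/(-2)) - 33 = 206*(5/(-8) + 12/(-2)) - 33 = 206*(5*(-⅛) + 12*(-½)) - 33 = 206*(-5/8 - 6) - 33 = 206*(-53/8) - 33 = -5459/4 - 33 = -5591/4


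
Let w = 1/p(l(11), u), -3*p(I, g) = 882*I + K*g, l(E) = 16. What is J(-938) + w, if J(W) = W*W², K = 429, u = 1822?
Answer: -218909146498001/265250 ≈ -8.2529e+8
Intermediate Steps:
J(W) = W³
p(I, g) = -294*I - 143*g (p(I, g) = -(882*I + 429*g)/3 = -(429*g + 882*I)/3 = -294*I - 143*g)
w = -1/265250 (w = 1/(-294*16 - 143*1822) = 1/(-4704 - 260546) = 1/(-265250) = -1/265250 ≈ -3.7700e-6)
J(-938) + w = (-938)³ - 1/265250 = -825293672 - 1/265250 = -218909146498001/265250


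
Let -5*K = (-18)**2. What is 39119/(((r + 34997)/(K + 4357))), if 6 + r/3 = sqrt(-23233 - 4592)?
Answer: 381376881493/79466290 - 228963507*I*sqrt(1113)/111252806 ≈ 4799.2 - 68.66*I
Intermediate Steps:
K = -324/5 (K = -1/5*(-18)**2 = -1/5*324 = -324/5 ≈ -64.800)
r = -18 + 15*I*sqrt(1113) (r = -18 + 3*sqrt(-23233 - 4592) = -18 + 3*sqrt(-27825) = -18 + 3*(5*I*sqrt(1113)) = -18 + 15*I*sqrt(1113) ≈ -18.0 + 500.42*I)
39119/(((r + 34997)/(K + 4357))) = 39119/((((-18 + 15*I*sqrt(1113)) + 34997)/(-324/5 + 4357))) = 39119/(((34979 + 15*I*sqrt(1113))/(21461/5))) = 39119/(((34979 + 15*I*sqrt(1113))*(5/21461))) = 39119/(174895/21461 + 75*I*sqrt(1113)/21461)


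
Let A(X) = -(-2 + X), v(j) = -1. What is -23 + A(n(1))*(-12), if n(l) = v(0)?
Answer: -59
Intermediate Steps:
n(l) = -1
A(X) = 2 - X
-23 + A(n(1))*(-12) = -23 + (2 - 1*(-1))*(-12) = -23 + (2 + 1)*(-12) = -23 + 3*(-12) = -23 - 36 = -59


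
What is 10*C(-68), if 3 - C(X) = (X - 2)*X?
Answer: -47570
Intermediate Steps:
C(X) = 3 - X*(-2 + X) (C(X) = 3 - (X - 2)*X = 3 - (-2 + X)*X = 3 - X*(-2 + X))
10*C(-68) = 10*(3 - 1*(-68)² + 2*(-68)) = 10*(3 - 1*4624 - 136) = 10*(3 - 4624 - 136) = 10*(-4757) = -47570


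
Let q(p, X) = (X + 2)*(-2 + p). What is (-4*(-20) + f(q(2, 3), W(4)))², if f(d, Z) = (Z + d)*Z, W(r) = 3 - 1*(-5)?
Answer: 20736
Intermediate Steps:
q(p, X) = (-2 + p)*(2 + X) (q(p, X) = (2 + X)*(-2 + p) = (-2 + p)*(2 + X))
W(r) = 8 (W(r) = 3 + 5 = 8)
f(d, Z) = Z*(Z + d)
(-4*(-20) + f(q(2, 3), W(4)))² = (-4*(-20) + 8*(8 + (-4 - 2*3 + 2*2 + 3*2)))² = (80 + 8*(8 + (-4 - 6 + 4 + 6)))² = (80 + 8*(8 + 0))² = (80 + 8*8)² = (80 + 64)² = 144² = 20736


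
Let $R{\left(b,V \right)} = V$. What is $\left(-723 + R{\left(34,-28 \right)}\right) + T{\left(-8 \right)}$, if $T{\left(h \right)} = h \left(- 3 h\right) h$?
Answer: $785$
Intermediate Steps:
$T{\left(h \right)} = - 3 h^{3}$ ($T{\left(h \right)} = - 3 h^{2} h = - 3 h^{3}$)
$\left(-723 + R{\left(34,-28 \right)}\right) + T{\left(-8 \right)} = \left(-723 - 28\right) - 3 \left(-8\right)^{3} = -751 - -1536 = -751 + 1536 = 785$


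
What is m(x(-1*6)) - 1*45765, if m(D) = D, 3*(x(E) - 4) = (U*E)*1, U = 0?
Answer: -45761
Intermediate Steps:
x(E) = 4 (x(E) = 4 + ((0*E)*1)/3 = 4 + (0*1)/3 = 4 + (1/3)*0 = 4 + 0 = 4)
m(x(-1*6)) - 1*45765 = 4 - 1*45765 = 4 - 45765 = -45761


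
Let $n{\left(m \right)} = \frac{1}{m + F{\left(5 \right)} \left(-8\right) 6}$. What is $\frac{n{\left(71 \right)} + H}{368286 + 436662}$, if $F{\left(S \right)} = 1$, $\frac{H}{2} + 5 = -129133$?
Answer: $- \frac{5940347}{18513804} \approx -0.32086$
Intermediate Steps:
$H = -258276$ ($H = -10 + 2 \left(-129133\right) = -10 - 258266 = -258276$)
$n{\left(m \right)} = \frac{1}{-48 + m}$ ($n{\left(m \right)} = \frac{1}{m + 1 \left(-8\right) 6} = \frac{1}{m - 48} = \frac{1}{-48 + m}$)
$\frac{n{\left(71 \right)} + H}{368286 + 436662} = \frac{\frac{1}{-48 + 71} - 258276}{368286 + 436662} = \frac{\frac{1}{23} - 258276}{804948} = \left(\frac{1}{23} - 258276\right) \frac{1}{804948} = \left(- \frac{5940347}{23}\right) \frac{1}{804948} = - \frac{5940347}{18513804}$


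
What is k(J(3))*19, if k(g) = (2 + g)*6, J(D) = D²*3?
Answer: 3306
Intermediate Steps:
J(D) = 3*D²
k(g) = 12 + 6*g
k(J(3))*19 = (12 + 6*(3*3²))*19 = (12 + 6*(3*9))*19 = (12 + 6*27)*19 = (12 + 162)*19 = 174*19 = 3306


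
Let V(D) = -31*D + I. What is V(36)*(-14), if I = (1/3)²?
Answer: 140602/9 ≈ 15622.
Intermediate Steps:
I = ⅑ (I = (⅓)² = ⅑ ≈ 0.11111)
V(D) = ⅑ - 31*D (V(D) = -31*D + ⅑ = ⅑ - 31*D)
V(36)*(-14) = (⅑ - 31*36)*(-14) = (⅑ - 1116)*(-14) = -10043/9*(-14) = 140602/9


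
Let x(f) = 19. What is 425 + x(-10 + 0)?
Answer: 444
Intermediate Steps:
425 + x(-10 + 0) = 425 + 19 = 444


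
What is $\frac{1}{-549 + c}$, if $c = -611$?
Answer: $- \frac{1}{1160} \approx -0.00086207$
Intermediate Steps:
$\frac{1}{-549 + c} = \frac{1}{-549 - 611} = \frac{1}{-1160} = - \frac{1}{1160}$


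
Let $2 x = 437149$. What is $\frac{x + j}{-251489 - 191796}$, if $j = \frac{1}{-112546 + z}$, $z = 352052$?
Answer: $- \frac{26174952099}{53084708605} \approx -0.49308$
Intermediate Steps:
$x = \frac{437149}{2}$ ($x = \frac{1}{2} \cdot 437149 = \frac{437149}{2} \approx 2.1857 \cdot 10^{5}$)
$j = \frac{1}{239506}$ ($j = \frac{1}{-112546 + 352052} = \frac{1}{239506} \approx 4.1753 \cdot 10^{-6}$)
$\frac{x + j}{-251489 - 191796} = \frac{\frac{437149}{2} + \frac{1}{239506}}{-251489 - 191796} = \frac{26174952099}{119753 \left(-443285\right)} = \frac{26174952099}{119753} \left(- \frac{1}{443285}\right) = - \frac{26174952099}{53084708605}$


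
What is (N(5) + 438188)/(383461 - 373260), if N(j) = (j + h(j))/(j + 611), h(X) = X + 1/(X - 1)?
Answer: 1079695273/25135264 ≈ 42.955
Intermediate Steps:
h(X) = X + 1/(-1 + X)
N(j) = (j + (1 + j² - j)/(-1 + j))/(611 + j) (N(j) = (j + (1 + j² - j)/(-1 + j))/(j + 611) = (j + (1 + j² - j)/(-1 + j))/(611 + j))
(N(5) + 438188)/(383461 - 373260) = ((1 + 5² - 1*5 + 5*(-1 + 5))/((-1 + 5)*(611 + 5)) + 438188)/(383461 - 373260) = ((1 + 25 - 5 + 5*4)/(4*616) + 438188)/10201 = ((¼)*(1/616)*(1 + 25 - 5 + 20) + 438188)*(1/10201) = ((¼)*(1/616)*41 + 438188)*(1/10201) = (41/2464 + 438188)*(1/10201) = (1079695273/2464)*(1/10201) = 1079695273/25135264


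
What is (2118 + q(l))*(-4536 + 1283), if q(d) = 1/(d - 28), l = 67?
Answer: -268707559/39 ≈ -6.8899e+6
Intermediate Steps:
q(d) = 1/(-28 + d)
(2118 + q(l))*(-4536 + 1283) = (2118 + 1/(-28 + 67))*(-4536 + 1283) = (2118 + 1/39)*(-3253) = (82603/39)*(-3253) = -268707559/39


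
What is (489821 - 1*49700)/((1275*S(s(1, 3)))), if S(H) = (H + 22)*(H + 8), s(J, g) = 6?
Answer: 146707/166600 ≈ 0.88059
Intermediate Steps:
S(H) = (8 + H)*(22 + H) (S(H) = (22 + H)*(8 + H) = (8 + H)*(22 + H))
(489821 - 1*49700)/((1275*S(s(1, 3)))) = (489821 - 1*49700)/((1275*(176 + 6² + 30*6))) = (489821 - 49700)/((1275*(176 + 36 + 180))) = 440121/((1275*392)) = 440121/499800 = 440121*(1/499800) = 146707/166600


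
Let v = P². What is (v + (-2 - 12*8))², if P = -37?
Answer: 1615441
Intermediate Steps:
v = 1369 (v = (-37)² = 1369)
(v + (-2 - 12*8))² = (1369 + (-2 - 12*8))² = (1369 + (-2 - 96))² = (1369 - 98)² = 1271² = 1615441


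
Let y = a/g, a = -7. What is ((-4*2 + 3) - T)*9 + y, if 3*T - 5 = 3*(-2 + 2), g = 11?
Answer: -667/11 ≈ -60.636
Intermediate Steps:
y = -7/11 ≈ -0.63636
T = 5/3 (T = 5/3 + (3*(-2 + 2))/3 = 5/3 + (3*0)/3 = 5/3 + (⅓)*0 = 5/3 + 0 = 5/3 ≈ 1.6667)
((-4*2 + 3) - T)*9 + y = ((-4*2 + 3) - 1*5/3)*9 - 7/11 = ((-8 + 3) - 5/3)*9 - 7/11 = (-5 - 5/3)*9 - 7/11 = -20/3*9 - 7/11 = -60 - 7/11 = -667/11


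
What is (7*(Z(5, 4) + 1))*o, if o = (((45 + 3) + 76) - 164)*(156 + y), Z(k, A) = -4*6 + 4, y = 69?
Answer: 1197000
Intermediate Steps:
Z(k, A) = -20 (Z(k, A) = -24 + 4 = -20)
o = -9000 (o = (((45 + 3) + 76) - 164)*(156 + 69) = ((48 + 76) - 164)*225 = (124 - 164)*225 = -40*225 = -9000)
(7*(Z(5, 4) + 1))*o = (7*(-20 + 1))*(-9000) = (7*(-19))*(-9000) = -133*(-9000) = 1197000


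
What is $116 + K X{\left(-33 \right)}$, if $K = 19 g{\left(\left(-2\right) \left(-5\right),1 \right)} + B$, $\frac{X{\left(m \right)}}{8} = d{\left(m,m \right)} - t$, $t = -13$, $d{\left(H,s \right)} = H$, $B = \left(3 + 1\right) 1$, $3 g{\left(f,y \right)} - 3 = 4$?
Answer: $- \frac{22852}{3} \approx -7617.3$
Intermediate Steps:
$g{\left(f,y \right)} = \frac{7}{3}$ ($g{\left(f,y \right)} = 1 + \frac{1}{3} \cdot 4 = 1 + \frac{4}{3} = \frac{7}{3}$)
$B = 4$ ($B = 4 \cdot 1 = 4$)
$X{\left(m \right)} = 104 + 8 m$ ($X{\left(m \right)} = 8 \left(m - -13\right) = 8 \left(m + 13\right) = 8 \left(13 + m\right) = 104 + 8 m$)
$K = \frac{145}{3}$ ($K = 19 \cdot \frac{7}{3} + 4 = \frac{133}{3} + 4 = \frac{145}{3} \approx 48.333$)
$116 + K X{\left(-33 \right)} = 116 + \frac{145 \left(104 + 8 \left(-33\right)\right)}{3} = 116 + \frac{145 \left(104 - 264\right)}{3} = 116 + \frac{145}{3} \left(-160\right) = 116 - \frac{23200}{3} = - \frac{22852}{3}$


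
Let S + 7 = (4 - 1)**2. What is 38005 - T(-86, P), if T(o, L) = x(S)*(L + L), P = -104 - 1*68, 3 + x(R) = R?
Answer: 37661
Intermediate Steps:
S = 2 (S = -7 + (4 - 1)**2 = -7 + 3**2 = -7 + 9 = 2)
x(R) = -3 + R
P = -172 (P = -104 - 68 = -172)
T(o, L) = -2*L (T(o, L) = (-3 + 2)*(L + L) = -2*L)
38005 - T(-86, P) = 38005 - (-2)*(-172) = 38005 - 1*344 = 38005 - 344 = 37661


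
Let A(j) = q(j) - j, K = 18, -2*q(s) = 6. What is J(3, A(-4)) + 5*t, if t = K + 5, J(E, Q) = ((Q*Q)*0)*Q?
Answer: 115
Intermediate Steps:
q(s) = -3 (q(s) = -½*6 = -3)
A(j) = -3 - j
J(E, Q) = 0 (J(E, Q) = (Q²*0)*Q = 0*Q = 0)
t = 23 (t = 18 + 5 = 23)
J(3, A(-4)) + 5*t = 0 + 5*23 = 0 + 115 = 115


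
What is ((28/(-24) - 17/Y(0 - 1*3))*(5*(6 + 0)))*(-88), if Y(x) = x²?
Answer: 24200/3 ≈ 8066.7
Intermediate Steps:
((28/(-24) - 17/Y(0 - 1*3))*(5*(6 + 0)))*(-88) = ((28/(-24) - 17/(0 - 1*3)²)*(5*(6 + 0)))*(-88) = ((28*(-1/24) - 17/(0 - 3)²)*(5*6))*(-88) = ((-7/6 - 17/((-3)²))*30)*(-88) = ((-7/6 - 17/9)*30)*(-88) = -55/18*30*(-88) = -275/3*(-88) = 24200/3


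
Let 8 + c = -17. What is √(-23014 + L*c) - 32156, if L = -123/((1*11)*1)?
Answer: -32156 + I*√2750869/11 ≈ -32156.0 + 150.78*I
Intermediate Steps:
c = -25 (c = -8 - 17 = -25)
L = -123/11 (L = -123/(11*1) = -123/11 ≈ -11.182)
√(-23014 + L*c) - 32156 = √(-23014 - 123/11*(-25)) - 32156 = √(-23014 + 3075/11) - 32156 = √(-250079/11) - 32156 = I*√2750869/11 - 32156 = -32156 + I*√2750869/11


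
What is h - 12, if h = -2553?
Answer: -2565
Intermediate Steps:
h - 12 = -2553 - 12 = -2565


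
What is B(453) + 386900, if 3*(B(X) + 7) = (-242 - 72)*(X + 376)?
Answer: 900373/3 ≈ 3.0012e+5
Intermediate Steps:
B(X) = -118085/3 - 314*X/3 (B(X) = -7 + ((-242 - 72)*(X + 376))/3 = -7 + (-314*(376 + X))/3 = -7 + (-118064 - 314*X)/3 = -7 + (-118064/3 - 314*X/3) = -118085/3 - 314*X/3)
B(453) + 386900 = (-118085/3 - 314/3*453) + 386900 = (-118085/3 - 47414) + 386900 = -260327/3 + 386900 = 900373/3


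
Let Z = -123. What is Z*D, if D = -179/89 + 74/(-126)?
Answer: 597370/1869 ≈ 319.62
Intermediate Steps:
D = -14570/5607 (D = -179*1/89 + 74*(-1/126) = -179/89 - 37/63 = -14570/5607 ≈ -2.5985)
Z*D = -123*(-14570/5607) = 597370/1869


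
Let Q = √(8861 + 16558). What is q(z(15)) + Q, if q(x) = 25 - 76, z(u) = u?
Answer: -51 + √25419 ≈ 108.43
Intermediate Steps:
q(x) = -51
Q = √25419 ≈ 159.43
q(z(15)) + Q = -51 + √25419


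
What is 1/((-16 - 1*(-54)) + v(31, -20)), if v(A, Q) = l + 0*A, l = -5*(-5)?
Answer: 1/63 ≈ 0.015873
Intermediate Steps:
l = 25
v(A, Q) = 25 (v(A, Q) = 25 + 0*A = 25 + 0 = 25)
1/((-16 - 1*(-54)) + v(31, -20)) = 1/((-16 - 1*(-54)) + 25) = 1/((-16 + 54) + 25) = 1/(38 + 25) = 1/63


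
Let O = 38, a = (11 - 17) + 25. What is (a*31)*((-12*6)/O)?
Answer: -1116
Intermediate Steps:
a = 19 (a = -6 + 25 = 19)
(a*31)*((-12*6)/O) = (19*31)*(-12*6/38) = 589*(-72*1/38) = 589*(-36/19) = -1116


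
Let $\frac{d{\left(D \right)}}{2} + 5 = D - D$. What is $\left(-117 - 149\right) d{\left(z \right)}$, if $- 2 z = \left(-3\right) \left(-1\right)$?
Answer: $2660$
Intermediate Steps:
$z = - \frac{3}{2}$ ($z = - \frac{\left(-3\right) \left(-1\right)}{2} = \left(- \frac{1}{2}\right) 3 = - \frac{3}{2} \approx -1.5$)
$d{\left(D \right)} = -10$ ($d{\left(D \right)} = -10 + 2 \left(D - D\right) = -10 + 2 \cdot 0 = -10 + 0 = -10$)
$\left(-117 - 149\right) d{\left(z \right)} = \left(-117 - 149\right) \left(-10\right) = \left(-266\right) \left(-10\right) = 2660$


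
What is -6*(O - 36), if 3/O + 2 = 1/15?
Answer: 6534/29 ≈ 225.31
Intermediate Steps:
O = -45/29 (O = 3/(-2 + 1/15) = 3/(-29/15) = 3*(-15/29) = -45/29 ≈ -1.5517)
-6*(O - 36) = -6*(-45/29 - 36) = -6*(-1089/29) = 6534/29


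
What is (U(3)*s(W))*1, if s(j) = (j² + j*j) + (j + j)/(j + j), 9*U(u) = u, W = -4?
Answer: 11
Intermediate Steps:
U(u) = u/9
s(j) = 1 + 2*j² (s(j) = (j² + j²) + (2*j)/((2*j)) = 2*j² + (2*j)*(1/(2*j)) = 2*j² + 1 = 1 + 2*j²)
(U(3)*s(W))*1 = (((⅑)*3)*(1 + 2*(-4)²))*1 = ((1 + 2*16)/3)*1 = ((1 + 32)/3)*1 = ((⅓)*33)*1 = 11*1 = 11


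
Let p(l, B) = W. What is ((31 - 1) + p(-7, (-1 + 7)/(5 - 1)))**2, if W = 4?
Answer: 1156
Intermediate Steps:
p(l, B) = 4
((31 - 1) + p(-7, (-1 + 7)/(5 - 1)))**2 = ((31 - 1) + 4)**2 = (30 + 4)**2 = 34**2 = 1156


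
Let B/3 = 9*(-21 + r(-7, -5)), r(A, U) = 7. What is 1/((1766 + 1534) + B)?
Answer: 1/2922 ≈ 0.00034223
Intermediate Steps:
B = -378 (B = 3*(9*(-21 + 7)) = 3*(9*(-14)) = 3*(-126) = -378)
1/((1766 + 1534) + B) = 1/((1766 + 1534) - 378) = 1/(3300 - 378) = 1/2922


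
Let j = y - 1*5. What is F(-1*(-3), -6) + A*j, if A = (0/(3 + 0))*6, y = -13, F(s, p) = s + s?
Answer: 6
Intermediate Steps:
F(s, p) = 2*s
j = -18 (j = -13 - 1*5 = -13 - 5 = -18)
A = 0 (A = (0/3)*6 = ((⅓)*0)*6 = 0*6 = 0)
F(-1*(-3), -6) + A*j = 2*(-1*(-3)) + 0*(-18) = 2*3 + 0 = 6 + 0 = 6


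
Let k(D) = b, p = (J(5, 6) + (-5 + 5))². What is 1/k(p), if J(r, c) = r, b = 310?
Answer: 1/310 ≈ 0.0032258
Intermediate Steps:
p = 25 (p = (5 + (-5 + 5))² = (5 + 0)² = 5² = 25)
k(D) = 310
1/k(p) = 1/310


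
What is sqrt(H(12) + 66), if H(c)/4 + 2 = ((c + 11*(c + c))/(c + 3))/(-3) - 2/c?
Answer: 2*sqrt(205)/5 ≈ 5.7271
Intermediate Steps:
H(c) = -8 - 8/c - 92*c/(3*(3 + c)) (H(c) = -8 + 4*(((c + 11*(c + c))/(c + 3))/(-3) - 2/c) = -8 + 4*(((c + 11*(2*c))/(3 + c))*(-1/3) - 2/c) = -8 + 4*(((c + 22*c)/(3 + c))*(-1/3) - 2/c) = -8 + 4*(((23*c)/(3 + c))*(-1/3) - 2/c) = -8 + 4*((23*c/(3 + c))*(-1/3) - 2/c) = -8 + 4*(-23*c/(3*(3 + c)) - 2/c) = -8 + 4*(-2/c - 23*c/(3*(3 + c))) = -8 + (-8/c - 92*c/(3*(3 + c))) = -8 - 8/c - 92*c/(3*(3 + c)))
sqrt(H(12) + 66) = sqrt((4/3)*(-18 - 29*12**2 - 24*12)/(12*(3 + 12)) + 66) = sqrt((4/3)*(1/12)*(-18 - 29*144 - 288)/15 + 66) = sqrt((4/3)*(1/12)*(1/15)*(-18 - 4176 - 288) + 66) = sqrt((4/3)*(1/12)*(1/15)*(-4482) + 66) = sqrt(-166/5 + 66) = sqrt(164/5) = 2*sqrt(205)/5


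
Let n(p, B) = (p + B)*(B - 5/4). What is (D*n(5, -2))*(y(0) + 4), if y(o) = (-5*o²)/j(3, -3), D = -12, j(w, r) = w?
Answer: 468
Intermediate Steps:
n(p, B) = (-5/4 + B)*(B + p) (n(p, B) = (B + p)*(B - 5*¼) = (B + p)*(B - 5/4) = (B + p)*(-5/4 + B) = (-5/4 + B)*(B + p))
y(o) = -5*o²/3
(D*n(5, -2))*(y(0) + 4) = (-12*((-2)² - 5/4*(-2) - 5/4*5 - 2*5))*(-5/3*0² + 4) = (-12*(4 + 5/2 - 25/4 - 10))*(-5/3*0 + 4) = (-12*(-39/4))*(0 + 4) = 117*4 = 468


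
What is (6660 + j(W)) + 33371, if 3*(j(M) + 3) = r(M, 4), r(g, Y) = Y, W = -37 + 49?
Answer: 120088/3 ≈ 40029.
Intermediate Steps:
W = 12
j(M) = -5/3 (j(M) = -3 + (1/3)*4 = -3 + 4/3 = -5/3)
(6660 + j(W)) + 33371 = (6660 - 5/3) + 33371 = 19975/3 + 33371 = 120088/3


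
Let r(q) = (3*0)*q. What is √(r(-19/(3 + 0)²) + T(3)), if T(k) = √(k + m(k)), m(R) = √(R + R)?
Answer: (3 + √6)^(¼) ≈ 1.5279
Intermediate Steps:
m(R) = √2*√R (m(R) = √(2*R) = √2*√R)
r(q) = 0 (r(q) = 0*q = 0)
T(k) = √(k + √2*√k)
√(r(-19/(3 + 0)²) + T(3)) = √(0 + √(3 + √2*√3)) = √(0 + √(3 + √6)) = √(√(3 + √6)) = (3 + √6)^(¼)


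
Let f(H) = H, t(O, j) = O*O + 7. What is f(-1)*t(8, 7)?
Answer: -71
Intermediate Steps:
t(O, j) = 7 + O² (t(O, j) = O² + 7 = 7 + O²)
f(-1)*t(8, 7) = -(7 + 8²) = -(7 + 64) = -1*71 = -71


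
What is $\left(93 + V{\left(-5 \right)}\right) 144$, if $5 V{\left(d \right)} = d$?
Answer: $13248$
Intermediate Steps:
$V{\left(d \right)} = \frac{d}{5}$
$\left(93 + V{\left(-5 \right)}\right) 144 = \left(93 + \frac{1}{5} \left(-5\right)\right) 144 = \left(93 - 1\right) 144 = 92 \cdot 144 = 13248$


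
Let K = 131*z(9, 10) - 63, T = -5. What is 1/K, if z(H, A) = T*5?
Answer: -1/3338 ≈ -0.00029958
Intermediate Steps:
z(H, A) = -25 (z(H, A) = -5*5 = -25)
K = -3338 (K = 131*(-25) - 63 = -3275 - 63 = -3338)
1/K = 1/(-3338) = -1/3338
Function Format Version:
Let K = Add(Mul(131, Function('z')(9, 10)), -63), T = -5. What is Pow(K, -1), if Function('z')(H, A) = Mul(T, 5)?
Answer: Rational(-1, 3338) ≈ -0.00029958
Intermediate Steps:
Function('z')(H, A) = -25 (Function('z')(H, A) = Mul(-5, 5) = -25)
K = -3338 (K = Add(Mul(131, -25), -63) = Add(-3275, -63) = -3338)
Pow(K, -1) = Pow(-3338, -1) = Rational(-1, 3338)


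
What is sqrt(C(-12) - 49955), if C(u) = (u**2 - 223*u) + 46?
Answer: 217*I ≈ 217.0*I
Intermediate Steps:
C(u) = 46 + u**2 - 223*u
sqrt(C(-12) - 49955) = sqrt((46 + (-12)**2 - 223*(-12)) - 49955) = sqrt((46 + 144 + 2676) - 49955) = sqrt(2866 - 49955) = sqrt(-47089) = 217*I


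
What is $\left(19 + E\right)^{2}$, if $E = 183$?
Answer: $40804$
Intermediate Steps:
$\left(19 + E\right)^{2} = \left(19 + 183\right)^{2} = 202^{2} = 40804$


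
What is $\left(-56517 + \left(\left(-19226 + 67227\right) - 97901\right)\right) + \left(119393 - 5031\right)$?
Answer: $7945$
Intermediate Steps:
$\left(-56517 + \left(\left(-19226 + 67227\right) - 97901\right)\right) + \left(119393 - 5031\right) = \left(-56517 + \left(48001 - 97901\right)\right) + 114362 = \left(-56517 - 49900\right) + 114362 = -106417 + 114362 = 7945$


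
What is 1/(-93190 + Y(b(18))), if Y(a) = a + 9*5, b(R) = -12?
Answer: -1/93157 ≈ -1.0735e-5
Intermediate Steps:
Y(a) = 45 + a (Y(a) = a + 45 = 45 + a)
1/(-93190 + Y(b(18))) = 1/(-93190 + (45 - 12)) = 1/(-93190 + 33) = 1/(-93157) = -1/93157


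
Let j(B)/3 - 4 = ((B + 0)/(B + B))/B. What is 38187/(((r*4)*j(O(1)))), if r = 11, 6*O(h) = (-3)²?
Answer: 38187/572 ≈ 66.760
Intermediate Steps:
O(h) = 3/2 (O(h) = (⅙)*(-3)² = (⅙)*9 = 3/2)
j(B) = 12 + 3/(2*B) (j(B) = 12 + 3*(((B + 0)/(B + B))/B) = 12 + 3*((B/((2*B)))/B) = 12 + 3*((B*(1/(2*B)))/B) = 12 + 3*(1/(2*B)) = 12 + 3/(2*B))
38187/(((r*4)*j(O(1)))) = 38187/(((11*4)*(12 + 3/(2*(3/2))))) = 38187/((44*(12 + (3/2)*(⅔)))) = 38187/((44*(12 + 1))) = 38187/((44*13)) = 38187/572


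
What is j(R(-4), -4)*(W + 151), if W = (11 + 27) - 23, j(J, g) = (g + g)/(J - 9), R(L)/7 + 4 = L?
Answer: 1328/65 ≈ 20.431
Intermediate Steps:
R(L) = -28 + 7*L
j(J, g) = 2*g/(-9 + J) (j(J, g) = (2*g)/(-9 + J) = 2*g/(-9 + J))
W = 15 (W = 38 - 23 = 15)
j(R(-4), -4)*(W + 151) = (2*(-4)/(-9 + (-28 + 7*(-4))))*(15 + 151) = (2*(-4)/(-9 + (-28 - 28)))*166 = (2*(-4)/(-9 - 56))*166 = (2*(-4)/(-65))*166 = (2*(-4)*(-1/65))*166 = (8/65)*166 = 1328/65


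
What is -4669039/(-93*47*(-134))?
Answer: -4669039/585714 ≈ -7.9715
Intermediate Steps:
-4669039/(-93*47*(-134)) = -4669039/((-4371*(-134))) = -4669039/585714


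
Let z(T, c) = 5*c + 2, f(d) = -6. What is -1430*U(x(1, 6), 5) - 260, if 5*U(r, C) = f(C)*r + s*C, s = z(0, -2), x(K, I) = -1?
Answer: 9464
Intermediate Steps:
z(T, c) = 2 + 5*c
s = -8 (s = 2 + 5*(-2) = 2 - 10 = -8)
U(r, C) = -8*C/5 - 6*r/5 (U(r, C) = (-6*r - 8*C)/5 = (-8*C - 6*r)/5 = -8*C/5 - 6*r/5)
-1430*U(x(1, 6), 5) - 260 = -1430*(-8/5*5 - 6/5*(-1)) - 260 = -1430*(-8 + 6/5) - 260 = -1430*(-34/5) - 260 = 9724 - 260 = 9464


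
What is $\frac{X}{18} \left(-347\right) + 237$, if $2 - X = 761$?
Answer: $\frac{89213}{6} \approx 14869.0$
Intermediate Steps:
$X = -759$ ($X = 2 - 761 = -759$)
$\frac{X}{18} \left(-347\right) + 237 = - \frac{759}{18} \left(-347\right) + 237 = \left(-759\right) \frac{1}{18} \left(-347\right) + 237 = \left(- \frac{253}{6}\right) \left(-347\right) + 237 = \frac{87791}{6} + 237 = \frac{89213}{6}$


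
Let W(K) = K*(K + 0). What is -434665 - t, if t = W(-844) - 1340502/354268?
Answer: -6553942093/5714 ≈ -1.1470e+6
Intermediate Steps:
W(K) = K**2 (W(K) = K*K = K**2)
t = 4070266283/5714 (t = (-844)**2 - 1340502/354268 = 712336 - 1340502*1/354268 = 712336 - 21621/5714 = 4070266283/5714 ≈ 7.1233e+5)
-434665 - t = -434665 - 1*4070266283/5714 = -434665 - 4070266283/5714 = -6553942093/5714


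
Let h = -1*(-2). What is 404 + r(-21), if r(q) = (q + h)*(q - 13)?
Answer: 1050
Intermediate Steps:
h = 2
r(q) = (-13 + q)*(2 + q) (r(q) = (q + 2)*(q - 13) = (2 + q)*(-13 + q) = (-13 + q)*(2 + q))
404 + r(-21) = 404 + (-26 + (-21)² - 11*(-21)) = 404 + (-26 + 441 + 231) = 404 + 646 = 1050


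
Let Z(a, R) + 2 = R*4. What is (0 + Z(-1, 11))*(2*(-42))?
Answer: -3528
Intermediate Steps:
Z(a, R) = -2 + 4*R (Z(a, R) = -2 + R*4 = -2 + 4*R)
(0 + Z(-1, 11))*(2*(-42)) = (0 + (-2 + 4*11))*(2*(-42)) = (0 + (-2 + 44))*(-84) = (0 + 42)*(-84) = 42*(-84) = -3528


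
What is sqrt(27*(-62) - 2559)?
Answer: I*sqrt(4233) ≈ 65.062*I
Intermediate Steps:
sqrt(27*(-62) - 2559) = sqrt(-1674 - 2559) = sqrt(-4233) = I*sqrt(4233)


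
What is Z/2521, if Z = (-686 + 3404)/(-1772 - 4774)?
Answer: -453/2750411 ≈ -0.00016470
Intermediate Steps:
Z = -453/1091 (Z = 2718/(-6546) = 2718*(-1/6546) = -453/1091 ≈ -0.41522)
Z/2521 = -453/1091/2521 = -453/1091*1/2521 = -453/2750411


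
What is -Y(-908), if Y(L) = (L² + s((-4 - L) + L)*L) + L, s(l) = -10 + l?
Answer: -836268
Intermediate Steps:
Y(L) = L² - 13*L (Y(L) = (L² + (-10 + ((-4 - L) + L))*L) + L = (L² + (-10 - 4)*L) + L = (L² - 14*L) + L = L² - 13*L)
-Y(-908) = -(-908)*(-13 - 908) = -(-908)*(-921) = -1*836268 = -836268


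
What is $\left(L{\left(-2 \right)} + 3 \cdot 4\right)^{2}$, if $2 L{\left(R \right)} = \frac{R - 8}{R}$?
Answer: $\frac{841}{4} \approx 210.25$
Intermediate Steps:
$L{\left(R \right)} = \frac{-8 + R}{2 R}$ ($L{\left(R \right)} = \frac{\left(R - 8\right) \frac{1}{R}}{2} = \frac{\left(-8 + R\right) \frac{1}{R}}{2} = \frac{\frac{1}{R} \left(-8 + R\right)}{2} = \frac{-8 + R}{2 R}$)
$\left(L{\left(-2 \right)} + 3 \cdot 4\right)^{2} = \left(\frac{-8 - 2}{2 \left(-2\right)} + 3 \cdot 4\right)^{2} = \left(\frac{1}{2} \left(- \frac{1}{2}\right) \left(-10\right) + 12\right)^{2} = \left(\frac{5}{2} + 12\right)^{2} = \left(\frac{29}{2}\right)^{2} = \frac{841}{4}$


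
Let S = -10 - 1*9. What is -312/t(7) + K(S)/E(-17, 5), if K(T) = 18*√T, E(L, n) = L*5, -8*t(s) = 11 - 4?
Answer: 2496/7 - 18*I*√19/85 ≈ 356.57 - 0.92306*I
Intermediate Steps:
t(s) = -7/8 (t(s) = -(11 - 4)/8 = -⅛*7 = -7/8)
S = -19 (S = -10 - 9 = -19)
E(L, n) = 5*L
-312/t(7) + K(S)/E(-17, 5) = -312/(-7/8) + (18*√(-19))/((5*(-17))) = -312*(-8/7) + (18*(I*√19))/(-85) = 2496/7 + (18*I*√19)*(-1/85) = 2496/7 - 18*I*√19/85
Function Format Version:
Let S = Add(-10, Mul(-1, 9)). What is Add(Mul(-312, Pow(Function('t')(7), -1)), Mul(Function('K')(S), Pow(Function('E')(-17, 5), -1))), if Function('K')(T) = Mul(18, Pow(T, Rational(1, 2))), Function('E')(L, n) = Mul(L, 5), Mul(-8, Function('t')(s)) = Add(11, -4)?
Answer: Add(Rational(2496, 7), Mul(Rational(-18, 85), I, Pow(19, Rational(1, 2)))) ≈ Add(356.57, Mul(-0.92306, I))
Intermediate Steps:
Function('t')(s) = Rational(-7, 8) (Function('t')(s) = Mul(Rational(-1, 8), Add(11, -4)) = Mul(Rational(-1, 8), 7) = Rational(-7, 8))
S = -19 (S = Add(-10, -9) = -19)
Function('E')(L, n) = Mul(5, L)
Add(Mul(-312, Pow(Function('t')(7), -1)), Mul(Function('K')(S), Pow(Function('E')(-17, 5), -1))) = Add(Mul(-312, Pow(Rational(-7, 8), -1)), Mul(Mul(18, Pow(-19, Rational(1, 2))), Pow(Mul(5, -17), -1))) = Add(Mul(-312, Rational(-8, 7)), Mul(Mul(18, Mul(I, Pow(19, Rational(1, 2)))), Pow(-85, -1))) = Add(Rational(2496, 7), Mul(Mul(18, I, Pow(19, Rational(1, 2))), Rational(-1, 85))) = Add(Rational(2496, 7), Mul(Rational(-18, 85), I, Pow(19, Rational(1, 2))))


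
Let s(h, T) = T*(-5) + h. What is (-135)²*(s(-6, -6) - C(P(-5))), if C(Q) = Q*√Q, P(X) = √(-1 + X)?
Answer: 437400 - 18225*(-6)^(¾) ≈ 4.868e+5 - 49404.0*I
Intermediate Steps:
s(h, T) = h - 5*T (s(h, T) = -5*T + h = h - 5*T)
C(Q) = Q^(3/2)
(-135)²*(s(-6, -6) - C(P(-5))) = (-135)²*((-6 - 5*(-6)) - (√(-1 - 5))^(3/2)) = 18225*((-6 + 30) - (√(-6))^(3/2)) = 18225*(24 - (I*√6)^(3/2)) = 18225*(24 - 6^(¾)*I^(3/2)) = 437400 - 18225*6^(¾)*I^(3/2)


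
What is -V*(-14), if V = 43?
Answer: 602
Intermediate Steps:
-V*(-14) = -1*43*(-14) = -43*(-14) = 602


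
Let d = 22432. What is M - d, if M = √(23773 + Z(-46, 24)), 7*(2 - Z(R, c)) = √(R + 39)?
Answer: -22432 + √(1164975 - 7*I*√7)/7 ≈ -22278.0 - 0.0012256*I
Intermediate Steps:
Z(R, c) = 2 - √(39 + R)/7 (Z(R, c) = 2 - √(R + 39)/7 = 2 - √(39 + R)/7)
M = √(23775 - I*√7/7) (M = √(23773 + (2 - √(39 - 46)/7)) = √(23773 + (2 - I*√7/7)) = √(23775 - I*√7/7) ≈ 154.19 - 0.001*I)
M - d = √(1164975 - 7*I*√7)/7 - 1*22432 = √(1164975 - 7*I*√7)/7 - 22432 = -22432 + √(1164975 - 7*I*√7)/7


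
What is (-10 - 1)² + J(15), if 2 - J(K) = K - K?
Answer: 123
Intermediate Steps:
J(K) = 2 (J(K) = 2 - (K - K) = 2 - 1*0 = 2 + 0 = 2)
(-10 - 1)² + J(15) = (-10 - 1)² + 2 = (-11)² + 2 = 121 + 2 = 123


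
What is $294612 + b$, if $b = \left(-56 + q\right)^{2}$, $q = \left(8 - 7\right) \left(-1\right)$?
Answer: $297861$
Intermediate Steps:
$q = -1$ ($q = 1 \left(-1\right) = -1$)
$b = 3249$ ($b = \left(-56 - 1\right)^{2} = \left(-57\right)^{2} = 3249$)
$294612 + b = 294612 + 3249 = 297861$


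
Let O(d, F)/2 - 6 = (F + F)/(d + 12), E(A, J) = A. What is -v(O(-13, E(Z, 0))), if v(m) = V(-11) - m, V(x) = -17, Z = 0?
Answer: 29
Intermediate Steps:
O(d, F) = 12 + 4*F/(12 + d) (O(d, F) = 12 + 2*((F + F)/(d + 12)) = 12 + 2*((2*F)/(12 + d)) = 12 + 2*(2*F/(12 + d)) = 12 + 4*F/(12 + d))
v(m) = -17 - m
-v(O(-13, E(Z, 0))) = -(-17 - 4*(36 + 0 + 3*(-13))/(12 - 13)) = -(-17 - 4*(36 + 0 - 39)/(-1)) = -(-17 - 4*(-1)*(-3)) = -(-17 - 1*12) = -(-17 - 12) = -1*(-29) = 29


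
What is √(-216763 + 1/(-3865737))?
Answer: 2*I*√809822371099109421/3865737 ≈ 465.58*I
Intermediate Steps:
√(-216763 + 1/(-3865737)) = √(-216763 - 1/3865737) = √(-837948749332/3865737) = 2*I*√809822371099109421/3865737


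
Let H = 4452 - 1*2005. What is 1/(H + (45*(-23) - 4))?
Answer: 1/1408 ≈ 0.00071023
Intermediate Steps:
H = 2447 (H = 4452 - 2005 = 2447)
1/(H + (45*(-23) - 4)) = 1/(2447 + (45*(-23) - 4)) = 1/(2447 + (-1035 - 4)) = 1/(2447 - 1039) = 1/1408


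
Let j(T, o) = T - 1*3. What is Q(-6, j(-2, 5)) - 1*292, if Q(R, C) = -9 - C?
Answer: -296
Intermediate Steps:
j(T, o) = -3 + T (j(T, o) = T - 3 = -3 + T)
Q(-6, j(-2, 5)) - 1*292 = (-9 - (-3 - 2)) - 1*292 = (-9 - 1*(-5)) - 292 = (-9 + 5) - 292 = -4 - 292 = -296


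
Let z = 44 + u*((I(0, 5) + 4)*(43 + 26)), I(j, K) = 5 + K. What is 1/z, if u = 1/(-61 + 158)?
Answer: 97/5234 ≈ 0.018533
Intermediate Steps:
u = 1/97 ≈ 0.010309
z = 5234/97 (z = 44 + (((5 + 5) + 4)*(43 + 26))/97 = 44 + ((10 + 4)*69)/97 = 44 + (14*69)/97 = 44 + (1/97)*966 = 44 + 966/97 = 5234/97 ≈ 53.959)
1/z = 1/(5234/97) = 97/5234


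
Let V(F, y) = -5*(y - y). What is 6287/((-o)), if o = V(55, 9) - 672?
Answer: 6287/672 ≈ 9.3557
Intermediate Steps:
V(F, y) = 0 (V(F, y) = -5*0 = 0)
o = -672 (o = 0 - 672 = -672)
6287/((-o)) = 6287/((-1*(-672))) = 6287/672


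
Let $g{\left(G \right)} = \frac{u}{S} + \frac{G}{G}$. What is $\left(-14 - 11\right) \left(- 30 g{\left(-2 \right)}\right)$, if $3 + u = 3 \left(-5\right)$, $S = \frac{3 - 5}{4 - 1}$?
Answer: $21000$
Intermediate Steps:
$S = - \frac{2}{3} \approx -0.66667$
$u = -18$ ($u = -3 + 3 \left(-5\right) = -3 - 15 = -18$)
$g{\left(G \right)} = 28$ ($g{\left(G \right)} = - \frac{18}{- \frac{2}{3}} + \frac{G}{G} = \left(-18\right) \left(- \frac{3}{2}\right) + 1 = 27 + 1 = 28$)
$\left(-14 - 11\right) \left(- 30 g{\left(-2 \right)}\right) = \left(-14 - 11\right) \left(\left(-30\right) 28\right) = \left(-25\right) \left(-840\right) = 21000$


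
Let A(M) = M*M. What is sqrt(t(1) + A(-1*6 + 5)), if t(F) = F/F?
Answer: sqrt(2) ≈ 1.4142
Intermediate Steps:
A(M) = M**2
t(F) = 1
sqrt(t(1) + A(-1*6 + 5)) = sqrt(1 + (-1*6 + 5)**2) = sqrt(1 + (-6 + 5)**2) = sqrt(1 + (-1)**2) = sqrt(1 + 1) = sqrt(2)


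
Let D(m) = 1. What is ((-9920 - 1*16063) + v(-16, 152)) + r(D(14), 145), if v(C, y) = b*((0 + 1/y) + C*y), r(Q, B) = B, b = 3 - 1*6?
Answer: -2818387/152 ≈ -18542.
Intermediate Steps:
b = -3 (b = 3 - 6 = -3)
v(C, y) = -3/y - 3*C*y (v(C, y) = -3*((0 + 1/y) + C*y) = -3*(1/y + C*y) = -3/y - 3*C*y)
((-9920 - 1*16063) + v(-16, 152)) + r(D(14), 145) = ((-9920 - 1*16063) + (-3/152 - 3*(-16)*152)) + 145 = ((-9920 - 16063) + (-3*1/152 + 7296)) + 145 = (-25983 + (-3/152 + 7296)) + 145 = (-25983 + 1108989/152) + 145 = -2840427/152 + 145 = -2818387/152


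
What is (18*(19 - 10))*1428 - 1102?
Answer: 230234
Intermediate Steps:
(18*(19 - 10))*1428 - 1102 = (18*9)*1428 - 1102 = 162*1428 - 1102 = 231336 - 1102 = 230234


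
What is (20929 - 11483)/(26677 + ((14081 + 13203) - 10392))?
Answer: 9446/43569 ≈ 0.21681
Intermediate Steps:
(20929 - 11483)/(26677 + ((14081 + 13203) - 10392)) = 9446/(26677 + (27284 - 10392)) = 9446/(26677 + 16892) = 9446/43569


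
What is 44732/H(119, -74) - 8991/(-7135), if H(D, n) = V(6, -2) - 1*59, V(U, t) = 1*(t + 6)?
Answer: -63733663/78485 ≈ -812.05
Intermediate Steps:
V(U, t) = 6 + t (V(U, t) = 1*(6 + t) = 6 + t)
H(D, n) = -55 (H(D, n) = (6 - 2) - 1*59 = 4 - 59 = -55)
44732/H(119, -74) - 8991/(-7135) = 44732/(-55) - 8991/(-7135) = 44732*(-1/55) - 8991*(-1/7135) = -44732/55 + 8991/7135 = -63733663/78485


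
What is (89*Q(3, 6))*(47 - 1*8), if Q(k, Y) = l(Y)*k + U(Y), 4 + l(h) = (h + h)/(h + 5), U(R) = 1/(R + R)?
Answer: -1320137/44 ≈ -30003.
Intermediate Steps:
U(R) = 1/(2*R)
l(h) = -4 + 2*h/(5 + h) (l(h) = -4 + (h + h)/(h + 5) = -4 + (2*h)/(5 + h) = -4 + 2*h/(5 + h))
Q(k, Y) = 1/(2*Y) + 2*k*(-10 - Y)/(5 + Y) (Q(k, Y) = (2*(-10 - Y)/(5 + Y))*k + 1/(2*Y) = 2*k*(-10 - Y)/(5 + Y) + 1/(2*Y) = 1/(2*Y) + 2*k*(-10 - Y)/(5 + Y))
(89*Q(3, 6))*(47 - 1*8) = (89*((½)*(5 + 6 - 4*6*3*(10 + 6))/(6*(5 + 6))))*(47 - 1*8) = (89*((½)*(⅙)*(5 + 6 - 4*6*3*16)/11))*(47 - 8) = (89*((½)*(⅙)*(1/11)*(5 + 6 - 1152)))*39 = (89*((½)*(⅙)*(1/11)*(-1141)))*39 = (89*(-1141/132))*39 = -101549/132*39 = -1320137/44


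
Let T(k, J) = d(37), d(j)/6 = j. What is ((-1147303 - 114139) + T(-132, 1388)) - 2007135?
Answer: -3268355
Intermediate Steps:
d(j) = 6*j
T(k, J) = 222 (T(k, J) = 6*37 = 222)
((-1147303 - 114139) + T(-132, 1388)) - 2007135 = ((-1147303 - 114139) + 222) - 2007135 = (-1261442 + 222) - 2007135 = -1261220 - 2007135 = -3268355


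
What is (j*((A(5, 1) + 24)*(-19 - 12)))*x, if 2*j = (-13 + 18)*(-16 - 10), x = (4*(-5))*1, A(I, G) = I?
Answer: -1168700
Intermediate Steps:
x = -20 (x = -20*1 = -20)
j = -65 (j = ((-13 + 18)*(-16 - 10))/2 = (5*(-26))/2 = (1/2)*(-130) = -65)
(j*((A(5, 1) + 24)*(-19 - 12)))*x = -65*(5 + 24)*(-19 - 12)*(-20) = -1885*(-31)*(-20) = -65*(-899)*(-20) = 58435*(-20) = -1168700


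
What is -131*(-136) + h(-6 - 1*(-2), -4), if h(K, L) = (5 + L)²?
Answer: 17817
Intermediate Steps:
-131*(-136) + h(-6 - 1*(-2), -4) = -131*(-136) + (5 - 4)² = 17816 + 1² = 17816 + 1 = 17817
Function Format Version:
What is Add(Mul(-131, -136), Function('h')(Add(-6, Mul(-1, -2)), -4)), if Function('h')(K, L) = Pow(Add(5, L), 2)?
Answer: 17817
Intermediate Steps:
Add(Mul(-131, -136), Function('h')(Add(-6, Mul(-1, -2)), -4)) = Add(Mul(-131, -136), Pow(Add(5, -4), 2)) = Add(17816, Pow(1, 2)) = Add(17816, 1) = 17817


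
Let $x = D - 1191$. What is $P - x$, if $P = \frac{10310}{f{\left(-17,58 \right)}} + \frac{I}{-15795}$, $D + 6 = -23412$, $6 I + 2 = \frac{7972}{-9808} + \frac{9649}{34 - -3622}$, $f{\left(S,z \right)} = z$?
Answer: $\frac{152670552641018569}{6159359316240} \approx 24787.0$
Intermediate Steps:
$I = - \frac{389021}{13446768}$ ($I = - \frac{1}{3} + \frac{\frac{7972}{-9808} + \frac{9649}{34 - -3622}}{6} = - \frac{1}{3} + \frac{7972 \left(- \frac{1}{9808}\right) + \frac{9649}{34 + 3622}}{6} = - \frac{1}{3} + \frac{- \frac{1993}{2452} + \frac{9649}{3656}}{6} = - \frac{1}{3} + \frac{1}{6} \cdot \frac{4093235}{2241128} = - \frac{1}{3} + \frac{4093235}{13446768} = - \frac{389021}{13446768} \approx -0.02893$)
$D = -23418$ ($D = -6 - 23412 = -23418$)
$x = -24609$ ($x = -23418 - 1191 = -24609$)
$P = \frac{1094879227668409}{6159359316240}$ ($P = \frac{10310}{58} - \frac{389021}{13446768 \left(-15795\right)} = 10310 \cdot \frac{1}{58} - - \frac{389021}{212391700560} = \frac{5155}{29} + \frac{389021}{212391700560} = \frac{1094879227668409}{6159359316240} \approx 177.76$)
$P - x = \frac{1094879227668409}{6159359316240} - -24609 = \frac{1094879227668409}{6159359316240} + 24609 = \frac{152670552641018569}{6159359316240}$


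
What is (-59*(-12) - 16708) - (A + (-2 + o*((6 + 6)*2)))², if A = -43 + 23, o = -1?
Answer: -18116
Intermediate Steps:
A = -20
(-59*(-12) - 16708) - (A + (-2 + o*((6 + 6)*2)))² = (-59*(-12) - 16708) - (-20 + (-2 - (6 + 6)*2))² = (708 - 16708) - (-20 + (-2 - 12*2))² = -16000 - (-20 + (-2 - 1*24))² = -16000 - (-20 + (-2 - 24))² = -16000 - (-20 - 26)² = -16000 - 1*(-46)² = -16000 - 1*2116 = -16000 - 2116 = -18116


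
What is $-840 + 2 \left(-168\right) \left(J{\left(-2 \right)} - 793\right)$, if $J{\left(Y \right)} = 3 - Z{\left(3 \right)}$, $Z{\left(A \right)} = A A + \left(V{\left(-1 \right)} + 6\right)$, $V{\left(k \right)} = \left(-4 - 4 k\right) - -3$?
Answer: $270648$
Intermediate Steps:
$V{\left(k \right)} = -1 - 4 k$ ($V{\left(k \right)} = \left(-4 - 4 k\right) + 3 = -1 - 4 k$)
$Z{\left(A \right)} = 9 + A^{2}$ ($Z{\left(A \right)} = A A + \left(\left(-1 - -4\right) + 6\right) = A^{2} + \left(\left(-1 + 4\right) + 6\right) = A^{2} + \left(3 + 6\right) = A^{2} + 9 = 9 + A^{2}$)
$J{\left(Y \right)} = -15$ ($J{\left(Y \right)} = 3 - \left(9 + 3^{2}\right) = 3 - \left(9 + 9\right) = 3 - 18 = -15$)
$-840 + 2 \left(-168\right) \left(J{\left(-2 \right)} - 793\right) = -840 + 2 \left(-168\right) \left(-15 - 793\right) = -840 - -271488 = -840 + 271488 = 270648$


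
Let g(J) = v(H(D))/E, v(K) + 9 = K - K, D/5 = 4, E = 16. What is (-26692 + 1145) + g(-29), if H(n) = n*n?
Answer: -408761/16 ≈ -25548.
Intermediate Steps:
D = 20 (D = 5*4 = 20)
H(n) = n**2
v(K) = -9 (v(K) = -9 + (K - K) = -9 + 0 = -9)
g(J) = -9/16
(-26692 + 1145) + g(-29) = (-26692 + 1145) - 9/16 = -25547 - 9/16 = -408761/16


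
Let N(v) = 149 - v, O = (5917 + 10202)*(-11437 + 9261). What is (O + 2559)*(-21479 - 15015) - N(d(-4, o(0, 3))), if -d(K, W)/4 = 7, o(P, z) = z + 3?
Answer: 1279931618013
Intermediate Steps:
o(P, z) = 3 + z
d(K, W) = -28 (d(K, W) = -4*7 = -28)
O = -35074944 (O = 16119*(-2176) = -35074944)
(O + 2559)*(-21479 - 15015) - N(d(-4, o(0, 3))) = (-35074944 + 2559)*(-21479 - 15015) - (149 - 1*(-28)) = -35072385*(-36494) - (149 + 28) = 1279931618190 - 1*177 = 1279931618190 - 177 = 1279931618013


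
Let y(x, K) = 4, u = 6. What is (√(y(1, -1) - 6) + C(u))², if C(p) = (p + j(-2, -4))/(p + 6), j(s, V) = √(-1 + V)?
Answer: (6 + I*√5 + 12*I*√2)²/144 ≈ -2.3118 + 1.6006*I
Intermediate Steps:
C(p) = (p + I*√5)/(6 + p) (C(p) = (p + √(-1 - 4))/(p + 6) = (p + √(-5))/(6 + p) = (p + I*√5)/(6 + p))
(√(y(1, -1) - 6) + C(u))² = (√(4 - 6) + (6 + I*√5)/(6 + 6))² = (√(-2) + (6 + I*√5)/12)² = (I*√2 + (6 + I*√5)/12)² = (I*√2 + (½ + I*√5/12))² = (½ + I*√2 + I*√5/12)²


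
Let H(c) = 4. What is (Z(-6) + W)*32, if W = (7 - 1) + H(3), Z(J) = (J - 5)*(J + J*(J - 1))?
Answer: -12352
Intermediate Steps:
Z(J) = (-5 + J)*(J + J*(-1 + J))
W = 10 (W = (7 - 1) + 4 = 6 + 4 = 10)
(Z(-6) + W)*32 = ((-6)**2*(-5 - 6) + 10)*32 = (36*(-11) + 10)*32 = (-396 + 10)*32 = -386*32 = -12352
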